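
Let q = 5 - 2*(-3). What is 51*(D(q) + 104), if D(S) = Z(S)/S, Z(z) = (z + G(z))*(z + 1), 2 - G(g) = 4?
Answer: 63852/11 ≈ 5804.7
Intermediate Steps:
G(g) = -2 (G(g) = 2 - 1*4 = 2 - 4 = -2)
q = 11 (q = 5 + 6 = 11)
Z(z) = (1 + z)*(-2 + z) (Z(z) = (z - 2)*(z + 1) = (-2 + z)*(1 + z) = (1 + z)*(-2 + z))
D(S) = (-2 + S² - S)/S
51*(D(q) + 104) = 51*((-1 + 11 - 2/11) + 104) = 51*(108/11 + 104) = 51*(1252/11) = 63852/11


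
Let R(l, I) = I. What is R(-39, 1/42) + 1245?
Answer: 52291/42 ≈ 1245.0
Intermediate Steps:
R(-39, 1/42) + 1245 = 1/42 + 1245 = 52291/42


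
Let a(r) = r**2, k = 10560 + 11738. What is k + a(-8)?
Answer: 22362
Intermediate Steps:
k = 22298
k + a(-8) = 22298 + (-8)**2 = 22298 + 64 = 22362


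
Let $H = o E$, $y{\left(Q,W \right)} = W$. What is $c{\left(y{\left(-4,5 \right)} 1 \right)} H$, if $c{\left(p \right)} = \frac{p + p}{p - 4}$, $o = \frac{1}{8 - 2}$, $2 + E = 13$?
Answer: $\frac{55}{3} \approx 18.333$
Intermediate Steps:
$E = 11$ ($E = -2 + 13 = 11$)
$o = \frac{1}{6} \approx 0.16667$
$c{\left(p \right)} = \frac{2 p}{-4 + p}$
$H = \frac{11}{6}$ ($H = \frac{1}{6} \cdot 11 = \frac{11}{6} \approx 1.8333$)
$c{\left(y{\left(-4,5 \right)} 1 \right)} H = \frac{2 \cdot 5 \cdot 1}{-4 + 5 \cdot 1} \cdot \frac{11}{6} = 2 \cdot 5 \frac{1}{-4 + 5} \cdot \frac{11}{6} = 2 \cdot 5 \cdot 1^{-1} \cdot \frac{11}{6} = 2 \cdot 5 \cdot 1 \cdot \frac{11}{6} = 10 \cdot \frac{11}{6} = \frac{55}{3}$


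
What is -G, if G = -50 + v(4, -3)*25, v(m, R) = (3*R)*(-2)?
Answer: -400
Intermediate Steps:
v(m, R) = -6*R
G = 400 (G = -50 - 6*(-3)*25 = -50 + 18*25 = -50 + 450 = 400)
-G = -1*400 = -400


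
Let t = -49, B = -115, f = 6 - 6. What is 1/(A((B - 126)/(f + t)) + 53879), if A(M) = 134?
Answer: 1/54013 ≈ 1.8514e-5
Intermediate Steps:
f = 0
1/(A((B - 126)/(f + t)) + 53879) = 1/(134 + 53879) = 1/54013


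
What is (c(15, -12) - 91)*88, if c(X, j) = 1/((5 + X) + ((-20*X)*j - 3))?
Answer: -28964848/3617 ≈ -8008.0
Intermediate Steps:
c(X, j) = 1/(2 + X - 20*X*j) (c(X, j) = 1/((5 + X) + (-20*X*j - 3)) = 1/((5 + X) + (-3 - 20*X*j)) = 1/(2 + X - 20*X*j))
(c(15, -12) - 91)*88 = (1/(2 + 15 - 20*15*(-12)) - 91)*88 = (1/(2 + 15 + 3600) - 91)*88 = (1/3617 - 91)*88 = -329146/3617*88 = -28964848/3617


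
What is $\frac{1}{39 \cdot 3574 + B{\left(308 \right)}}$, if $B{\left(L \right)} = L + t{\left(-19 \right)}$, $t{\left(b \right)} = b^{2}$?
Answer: $\frac{1}{140055} \approx 7.1401 \cdot 10^{-6}$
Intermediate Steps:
$B{\left(L \right)} = 361 + L$ ($B{\left(L \right)} = L + \left(-19\right)^{2} = L + 361 = 361 + L$)
$\frac{1}{39 \cdot 3574 + B{\left(308 \right)}} = \frac{1}{39 \cdot 3574 + \left(361 + 308\right)} = \frac{1}{139386 + 669} = \frac{1}{140055}$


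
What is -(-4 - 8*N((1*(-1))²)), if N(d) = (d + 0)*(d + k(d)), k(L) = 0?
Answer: 12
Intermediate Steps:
N(d) = d² (N(d) = (d + 0)*(d + 0) = d*d = d²)
-(-4 - 8*N((1*(-1))²)) = -(-4 - 8*1⁴) = -(-4 - 8*((-1)²)²) = -(-4 - 8*1²) = -(-4 - 8*1) = -(-4 - 8) = -1*(-12) = 12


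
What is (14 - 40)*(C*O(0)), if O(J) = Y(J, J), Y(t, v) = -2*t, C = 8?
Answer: 0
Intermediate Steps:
O(J) = -2*J
(14 - 40)*(C*O(0)) = (14 - 40)*(8*(-2*0)) = -208*0 = -26*0 = 0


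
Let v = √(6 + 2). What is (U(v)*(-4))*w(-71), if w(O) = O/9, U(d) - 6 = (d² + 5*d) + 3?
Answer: 4828/9 + 2840*√2/9 ≈ 982.71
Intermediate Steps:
v = 2*√2 (v = √8 = 2*√2 ≈ 2.8284)
U(d) = 9 + d² + 5*d (U(d) = 6 + ((d² + 5*d) + 3) = 6 + (3 + d² + 5*d) = 9 + d² + 5*d)
w(O) = O/9 (w(O) = O*(⅑) = O/9)
(U(v)*(-4))*w(-71) = ((9 + (2*√2)² + 5*(2*√2))*(-4))*((⅑)*(-71)) = ((9 + 8 + 10*√2)*(-4))*(-71/9) = ((17 + 10*√2)*(-4))*(-71/9) = (-68 - 40*√2)*(-71/9) = 4828/9 + 2840*√2/9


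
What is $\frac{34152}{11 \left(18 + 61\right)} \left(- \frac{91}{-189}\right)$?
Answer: $\frac{147992}{7821} \approx 18.922$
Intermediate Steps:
$\frac{34152}{11 \left(18 + 61\right)} \left(- \frac{91}{-189}\right) = \frac{34152}{11 \cdot 79} \left(\left(-91\right) \left(- \frac{1}{189}\right)\right) = \frac{34152}{869} \cdot \frac{13}{27} = \frac{147992}{7821}$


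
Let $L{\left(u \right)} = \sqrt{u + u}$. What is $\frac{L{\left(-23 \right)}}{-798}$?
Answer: $- \frac{i \sqrt{46}}{798} \approx - 0.0084992 i$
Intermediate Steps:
$L{\left(u \right)} = \sqrt{2} \sqrt{u}$ ($L{\left(u \right)} = \sqrt{2 u} = \sqrt{2} \sqrt{u}$)
$\frac{L{\left(-23 \right)}}{-798} = \frac{\sqrt{2} \sqrt{-23}}{-798} = \sqrt{2} i \sqrt{23} \left(- \frac{1}{798}\right) = i \sqrt{46} \left(- \frac{1}{798}\right) = - \frac{i \sqrt{46}}{798}$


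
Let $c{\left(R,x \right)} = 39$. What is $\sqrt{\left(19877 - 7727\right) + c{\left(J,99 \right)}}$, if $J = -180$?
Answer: $\sqrt{12189} \approx 110.4$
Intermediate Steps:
$\sqrt{\left(19877 - 7727\right) + c{\left(J,99 \right)}} = \sqrt{\left(19877 - 7727\right) + 39} = \sqrt{12150 + 39} = \sqrt{12189}$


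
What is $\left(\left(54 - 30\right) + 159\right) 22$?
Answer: $4026$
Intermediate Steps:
$\left(\left(54 - 30\right) + 159\right) 22 = \left(24 + 159\right) 22 = 183 \cdot 22 = 4026$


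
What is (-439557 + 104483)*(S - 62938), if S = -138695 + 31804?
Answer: 56905282346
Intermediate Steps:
S = -106891
(-439557 + 104483)*(S - 62938) = (-439557 + 104483)*(-106891 - 62938) = -335074*(-169829) = 56905282346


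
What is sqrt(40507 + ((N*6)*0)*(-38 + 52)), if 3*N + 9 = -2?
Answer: sqrt(40507) ≈ 201.26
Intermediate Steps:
N = -11/3 (N = -3 + (1/3)*(-2) = -3 - 2/3 = -11/3 ≈ -3.6667)
sqrt(40507 + ((N*6)*0)*(-38 + 52)) = sqrt(40507 + (-11/3*6*0)*(-38 + 52)) = sqrt(40507 - 22*0*14) = sqrt(40507 + 0*14) = sqrt(40507 + 0) = sqrt(40507)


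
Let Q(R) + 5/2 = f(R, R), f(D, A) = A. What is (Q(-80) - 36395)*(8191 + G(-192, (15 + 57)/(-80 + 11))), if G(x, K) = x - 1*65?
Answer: -289412485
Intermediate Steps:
Q(R) = -5/2 + R
G(x, K) = -65 + x (G(x, K) = x - 65 = -65 + x)
(Q(-80) - 36395)*(8191 + G(-192, (15 + 57)/(-80 + 11))) = ((-5/2 - 80) - 36395)*(8191 + (-65 - 192)) = (-165/2 - 36395)*(8191 - 257) = -72955/2*7934 = -289412485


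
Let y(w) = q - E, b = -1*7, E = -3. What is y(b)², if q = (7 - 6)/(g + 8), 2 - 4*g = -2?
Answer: 784/81 ≈ 9.6790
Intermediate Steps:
g = 1 (g = ½ - ¼*(-2) = ½ + ½ = 1)
q = ⅑ (q = (7 - 6)/(1 + 8) = 1/9 = 1*(⅑) = ⅑ ≈ 0.11111)
b = -7
y(w) = 28/9 (y(w) = ⅑ - 1*(-3) = ⅑ + 3 = 28/9)
y(b)² = (28/9)² = 784/81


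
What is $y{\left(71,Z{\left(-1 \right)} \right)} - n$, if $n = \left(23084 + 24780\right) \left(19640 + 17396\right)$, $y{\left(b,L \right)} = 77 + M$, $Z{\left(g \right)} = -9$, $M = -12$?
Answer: $-1772691039$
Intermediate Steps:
$y{\left(b,L \right)} = 65$ ($y{\left(b,L \right)} = 77 - 12 = 65$)
$n = 1772691104$ ($n = 47864 \cdot 37036 = 1772691104$)
$y{\left(71,Z{\left(-1 \right)} \right)} - n = 65 - 1772691104 = -1772691039$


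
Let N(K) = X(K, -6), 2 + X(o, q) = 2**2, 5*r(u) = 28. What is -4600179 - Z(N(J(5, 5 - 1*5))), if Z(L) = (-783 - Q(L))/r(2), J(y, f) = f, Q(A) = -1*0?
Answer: -128801097/28 ≈ -4.6000e+6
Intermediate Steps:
r(u) = 28/5 (r(u) = (1/5)*28 = 28/5)
Q(A) = 0
X(o, q) = 2 (X(o, q) = -2 + 2**2 = -2 + 4 = 2)
N(K) = 2
Z(L) = -3915/28 (Z(L) = (-783 - 1*0)/(28/5) = (-783 + 0)*(5/28) = -783*5/28 = -3915/28)
-4600179 - Z(N(J(5, 5 - 1*5))) = -4600179 - 1*(-3915/28) = -4600179 + 3915/28 = -128801097/28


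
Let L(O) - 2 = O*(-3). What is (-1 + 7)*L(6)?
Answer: -96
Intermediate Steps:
L(O) = 2 - 3*O (L(O) = 2 + O*(-3) = 2 - 3*O)
(-1 + 7)*L(6) = (-1 + 7)*(2 - 3*6) = 6*(2 - 18) = 6*(-16) = -96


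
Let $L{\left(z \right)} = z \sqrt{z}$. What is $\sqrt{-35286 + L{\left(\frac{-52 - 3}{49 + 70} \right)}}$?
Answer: $\frac{\sqrt{-499685046 - 55 i \sqrt{6545}}}{119} \approx 0.00083636 - 187.85 i$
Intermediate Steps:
$L{\left(z \right)} = z^{\frac{3}{2}}$
$\sqrt{-35286 + L{\left(\frac{-52 - 3}{49 + 70} \right)}} = \sqrt{-35286 + \left(\frac{-52 - 3}{49 + 70}\right)^{\frac{3}{2}}} = \sqrt{-35286 + \left(- \frac{55}{119}\right)^{\frac{3}{2}}} = \sqrt{-35286 - \frac{55 i \sqrt{6545}}{14161}}$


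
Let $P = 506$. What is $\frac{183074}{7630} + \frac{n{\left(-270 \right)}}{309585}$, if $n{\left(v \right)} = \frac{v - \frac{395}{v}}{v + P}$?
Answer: $\frac{72229112226913}{3010302996120} \approx 23.994$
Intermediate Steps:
$n{\left(v \right)} = \frac{v - \frac{395}{v}}{506 + v}$ ($n{\left(v \right)} = \frac{v - \frac{395}{v}}{v + 506} = \frac{v - \frac{395}{v}}{506 + v}$)
$\frac{183074}{7630} + \frac{n{\left(-270 \right)}}{309585} = \frac{183074}{7630} + \frac{\frac{1}{-270} \frac{1}{506 - 270} \left(-395 + \left(-270\right)^{2}\right)}{309585} = 183074 \cdot \frac{1}{7630} + - \frac{-395 + 72900}{270 \cdot 236} \cdot \frac{1}{309585} = \frac{91537}{3815} + \left(- \frac{1}{270}\right) \frac{1}{236} \cdot 72505 \cdot \frac{1}{309585} = \frac{91537}{3815} - \frac{14501}{3945351240} = \frac{72229112226913}{3010302996120}$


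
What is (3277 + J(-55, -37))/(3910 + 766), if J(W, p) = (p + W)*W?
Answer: 1191/668 ≈ 1.7829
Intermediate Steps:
J(W, p) = W*(W + p) (J(W, p) = (W + p)*W = W*(W + p))
(3277 + J(-55, -37))/(3910 + 766) = (3277 - 55*(-55 - 37))/(3910 + 766) = (3277 - 55*(-92))/4676 = (3277 + 5060)*(1/4676) = 8337*(1/4676) = 1191/668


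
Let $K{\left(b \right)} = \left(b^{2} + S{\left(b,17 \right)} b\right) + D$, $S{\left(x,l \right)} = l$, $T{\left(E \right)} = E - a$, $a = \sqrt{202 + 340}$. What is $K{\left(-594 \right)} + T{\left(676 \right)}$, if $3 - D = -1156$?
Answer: $344573 - \sqrt{542} \approx 3.4455 \cdot 10^{5}$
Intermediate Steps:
$a = \sqrt{542} \approx 23.281$
$T{\left(E \right)} = E - \sqrt{542}$
$D = 1159$ ($D = 3 - -1156 = 3 + 1156 = 1159$)
$K{\left(b \right)} = 1159 + b^{2} + 17 b$ ($K{\left(b \right)} = \left(b^{2} + 17 b\right) + 1159 = 1159 + b^{2} + 17 b$)
$K{\left(-594 \right)} + T{\left(676 \right)} = \left(1159 + \left(-594\right)^{2} + 17 \left(-594\right)\right) + \left(676 - \sqrt{542}\right) = \left(1159 + 352836 - 10098\right) + \left(676 - \sqrt{542}\right) = 343897 + \left(676 - \sqrt{542}\right) = 344573 - \sqrt{542}$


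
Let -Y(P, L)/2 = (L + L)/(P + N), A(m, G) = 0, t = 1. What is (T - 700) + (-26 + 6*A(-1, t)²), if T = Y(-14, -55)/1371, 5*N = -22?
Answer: -22893233/31533 ≈ -726.01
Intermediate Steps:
N = -22/5 (N = (⅕)*(-22) = -22/5 ≈ -4.4000)
Y(P, L) = -4*L/(-22/5 + P) (Y(P, L) = -2*(L + L)/(P - 22/5) = -2*2*L/(-22/5 + P) = -4*L/(-22/5 + P))
T = -275/31533 (T = -20*(-55)/(-22 + 5*(-14))/1371 = -20*(-55)/(-22 - 70)*(1/1371) = -20*(-55)/(-92)*(1/1371) = -20*(-55)*(-1/92)*(1/1371) = -275/23*1/1371 = -275/31533 ≈ -0.0087210)
(T - 700) + (-26 + 6*A(-1, t)²) = (-275/31533 - 700) + (-26 + 6*0²) = -22073375/31533 + (-26 + 6*0) = -22073375/31533 + (-26 + 0) = -22073375/31533 - 26 = -22893233/31533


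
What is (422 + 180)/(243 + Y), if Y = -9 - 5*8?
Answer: 301/97 ≈ 3.1031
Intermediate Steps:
Y = -49 (Y = -9 - 40 = -49)
(422 + 180)/(243 + Y) = (422 + 180)/(243 - 49) = 602/194 = 602*(1/194) = 301/97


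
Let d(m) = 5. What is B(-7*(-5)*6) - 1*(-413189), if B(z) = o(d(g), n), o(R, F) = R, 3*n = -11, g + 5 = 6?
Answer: 413194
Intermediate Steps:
g = 1 (g = -5 + 6 = 1)
n = -11/3 (n = (1/3)*(-11) = -11/3 ≈ -3.6667)
B(z) = 5
B(-7*(-5)*6) - 1*(-413189) = 5 - 1*(-413189) = 5 + 413189 = 413194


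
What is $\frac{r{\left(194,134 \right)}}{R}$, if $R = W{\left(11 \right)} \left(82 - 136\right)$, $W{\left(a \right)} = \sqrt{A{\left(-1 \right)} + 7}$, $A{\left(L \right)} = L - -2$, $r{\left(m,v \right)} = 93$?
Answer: $- \frac{31 \sqrt{2}}{72} \approx -0.6089$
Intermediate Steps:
$A{\left(L \right)} = 2 + L$ ($A{\left(L \right)} = L + 2 = 2 + L$)
$W{\left(a \right)} = 2 \sqrt{2}$ ($W{\left(a \right)} = \sqrt{\left(2 - 1\right) + 7} = \sqrt{1 + 7} = \sqrt{8} = 2 \sqrt{2}$)
$R = - 108 \sqrt{2}$ ($R = 2 \sqrt{2} \left(82 - 136\right) = 2 \sqrt{2} \left(-54\right) = - 108 \sqrt{2} \approx -152.74$)
$\frac{r{\left(194,134 \right)}}{R} = \frac{93}{\left(-108\right) \sqrt{2}} = 93 \left(- \frac{\sqrt{2}}{216}\right) = - \frac{31 \sqrt{2}}{72}$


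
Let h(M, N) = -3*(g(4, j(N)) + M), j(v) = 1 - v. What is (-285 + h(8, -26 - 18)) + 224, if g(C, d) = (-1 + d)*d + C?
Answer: -6037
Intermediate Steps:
g(C, d) = C + d*(-1 + d) (g(C, d) = d*(-1 + d) + C = C + d*(-1 + d))
h(M, N) = -9 - 3*M - 3*N - 3*(1 - N)² (h(M, N) = -3*((4 + (1 - N)² - (1 - N)) + M) = -3*((4 + (1 - N)² + (-1 + N)) + M) = -3*((3 + N + (1 - N)²) + M) = -3*(3 + M + N + (1 - N)²) = -9 - 3*M - 3*N - 3*(1 - N)²)
(-285 + h(8, -26 - 18)) + 224 = (-285 + (-12 - 3*8 - 3*(-26 - 18)² + 3*(-26 - 18))) + 224 = (-285 + (-12 - 24 - 3*(-44)² + 3*(-44))) + 224 = (-285 + (-12 - 24 - 3*1936 - 132)) + 224 = (-285 + (-12 - 24 - 5808 - 132)) + 224 = (-285 - 5976) + 224 = -6261 + 224 = -6037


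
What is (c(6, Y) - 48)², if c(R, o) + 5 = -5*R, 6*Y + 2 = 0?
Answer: 6889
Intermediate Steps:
Y = -⅓ (Y = -⅓ + (⅙)*0 = -⅓ + 0 = -⅓ ≈ -0.33333)
c(R, o) = -5 - 5*R
(c(6, Y) - 48)² = ((-5 - 5*6) - 48)² = ((-5 - 30) - 48)² = (-35 - 48)² = (-83)² = 6889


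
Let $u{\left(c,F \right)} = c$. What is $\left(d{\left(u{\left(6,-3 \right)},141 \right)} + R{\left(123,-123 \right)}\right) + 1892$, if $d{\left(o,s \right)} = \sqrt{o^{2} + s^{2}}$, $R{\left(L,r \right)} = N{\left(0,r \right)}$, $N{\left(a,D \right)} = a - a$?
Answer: $1892 + 3 \sqrt{2213} \approx 2033.1$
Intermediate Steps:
$N{\left(a,D \right)} = 0$
$R{\left(L,r \right)} = 0$
$\left(d{\left(u{\left(6,-3 \right)},141 \right)} + R{\left(123,-123 \right)}\right) + 1892 = \left(\sqrt{6^{2} + 141^{2}} + 0\right) + 1892 = \left(\sqrt{36 + 19881} + 0\right) + 1892 = \left(\sqrt{19917} + 0\right) + 1892 = \left(3 \sqrt{2213} + 0\right) + 1892 = 3 \sqrt{2213} + 1892 = 1892 + 3 \sqrt{2213}$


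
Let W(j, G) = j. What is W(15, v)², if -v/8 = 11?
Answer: 225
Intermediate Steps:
v = -88 (v = -8*11 = -88)
W(15, v)² = 15² = 225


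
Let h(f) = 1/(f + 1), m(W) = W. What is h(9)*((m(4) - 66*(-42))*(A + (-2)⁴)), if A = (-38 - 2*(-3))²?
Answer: 288704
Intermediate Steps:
A = 1024 (A = (-38 + 6)² = (-32)² = 1024)
h(f) = 1/(1 + f)
h(9)*((m(4) - 66*(-42))*(A + (-2)⁴)) = ((4 - 66*(-42))*(1024 + (-2)⁴))/(1 + 9) = ((4 + 2772)*(1024 + 16))/10 = (2776*1040)/10 = (⅒)*2887040 = 288704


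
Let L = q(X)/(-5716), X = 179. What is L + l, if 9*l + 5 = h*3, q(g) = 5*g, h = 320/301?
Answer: -5539775/15484644 ≈ -0.35776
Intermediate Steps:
h = 320/301 (h = 320*(1/301) = 320/301 ≈ 1.0631)
l = -545/2709 (l = -5/9 + ((320/301)*3)/9 = -5/9 + (⅑)*(960/301) = -5/9 + 320/903 = -545/2709 ≈ -0.20118)
L = -895/5716 (L = (5*179)/(-5716) = 895*(-1/5716) = -895/5716 ≈ -0.15658)
L + l = -895/5716 - 545/2709 = -5539775/15484644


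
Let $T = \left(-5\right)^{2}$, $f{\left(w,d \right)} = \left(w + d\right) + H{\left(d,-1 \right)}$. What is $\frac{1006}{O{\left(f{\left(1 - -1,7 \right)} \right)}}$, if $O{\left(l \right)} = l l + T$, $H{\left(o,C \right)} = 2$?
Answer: $\frac{503}{73} \approx 6.8904$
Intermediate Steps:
$f{\left(w,d \right)} = 2 + d + w$ ($f{\left(w,d \right)} = \left(w + d\right) + 2 = \left(d + w\right) + 2 = 2 + d + w$)
$T = 25$
$O{\left(l \right)} = 25 + l^{2}$ ($O{\left(l \right)} = l l + 25 = l^{2} + 25 = 25 + l^{2}$)
$\frac{1006}{O{\left(f{\left(1 - -1,7 \right)} \right)}} = \frac{1006}{25 + \left(2 + 7 + \left(1 - -1\right)\right)^{2}} = \frac{1006}{25 + \left(2 + 7 + \left(1 + 1\right)\right)^{2}} = \frac{1006}{25 + \left(2 + 7 + 2\right)^{2}} = \frac{1006}{25 + 11^{2}} = \frac{1006}{25 + 121} = \frac{1006}{146} = 1006 \cdot \frac{1}{146} = \frac{503}{73}$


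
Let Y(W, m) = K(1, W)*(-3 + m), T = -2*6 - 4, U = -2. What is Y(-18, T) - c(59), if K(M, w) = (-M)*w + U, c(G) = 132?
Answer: -436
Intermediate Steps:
T = -16 (T = -12 - 4 = -16)
K(M, w) = -2 - M*w (K(M, w) = (-M)*w - 2 = -M*w - 2 = -2 - M*w)
Y(W, m) = (-3 + m)*(-2 - W) (Y(W, m) = (-2 - 1*1*W)*(-3 + m) = (-2 - W)*(-3 + m) = (-3 + m)*(-2 - W))
Y(-18, T) - c(59) = -(-3 - 16)*(2 - 18) - 1*132 = -1*(-19)*(-16) - 132 = -304 - 132 = -436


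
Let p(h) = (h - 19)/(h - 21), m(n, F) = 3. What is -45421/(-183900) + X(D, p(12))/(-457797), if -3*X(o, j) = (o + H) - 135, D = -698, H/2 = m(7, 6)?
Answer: 20742902437/84188868300 ≈ 0.24639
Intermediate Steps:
p(h) = (-19 + h)/(-21 + h)
H = 6 (H = 2*3 = 6)
X(o, j) = 43 - o/3 (X(o, j) = -((o + 6) - 135)/3 = -((6 + o) - 135)/3 = -(-129 + o)/3 = 43 - o/3)
-45421/(-183900) + X(D, p(12))/(-457797) = -45421/(-183900) + (43 - 1/3*(-698))/(-457797) = -45421*(-1/183900) + (43 + 698/3)*(-1/457797) = 45421/183900 + (827/3)*(-1/457797) = 45421/183900 - 827/1373391 = 20742902437/84188868300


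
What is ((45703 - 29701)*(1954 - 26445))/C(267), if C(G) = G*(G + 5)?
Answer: -65317497/12104 ≈ -5396.4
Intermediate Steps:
C(G) = G*(5 + G)
((45703 - 29701)*(1954 - 26445))/C(267) = ((45703 - 29701)*(1954 - 26445))/((267*(5 + 267))) = (16002*(-24491))/((267*272)) = -391904982/72624 = -391904982*1/72624 = -65317497/12104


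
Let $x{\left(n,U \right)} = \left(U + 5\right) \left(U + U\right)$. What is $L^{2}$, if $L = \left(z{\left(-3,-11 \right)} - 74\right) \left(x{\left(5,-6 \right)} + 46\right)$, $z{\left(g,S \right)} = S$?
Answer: $24304900$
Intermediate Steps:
$x{\left(n,U \right)} = 2 U \left(5 + U\right)$ ($x{\left(n,U \right)} = \left(5 + U\right) 2 U = 2 U \left(5 + U\right)$)
$L = -4930$ ($L = \left(-11 - 74\right) \left(2 \left(-6\right) \left(5 - 6\right) + 46\right) = - 85 \left(2 \left(-6\right) \left(-1\right) + 46\right) = - 85 \left(12 + 46\right) = \left(-85\right) 58 = -4930$)
$L^{2} = \left(-4930\right)^{2} = 24304900$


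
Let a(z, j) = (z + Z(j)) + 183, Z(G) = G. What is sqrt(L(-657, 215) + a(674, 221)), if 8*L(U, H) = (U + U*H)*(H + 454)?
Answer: I*sqrt(11866313) ≈ 3444.8*I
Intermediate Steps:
L(U, H) = (454 + H)*(U + H*U)/8 (L(U, H) = ((U + U*H)*(H + 454))/8 = ((U + H*U)*(454 + H))/8 = ((454 + H)*(U + H*U))/8 = (454 + H)*(U + H*U)/8)
a(z, j) = 183 + j + z (a(z, j) = (z + j) + 183 = (j + z) + 183 = 183 + j + z)
sqrt(L(-657, 215) + a(674, 221)) = sqrt((1/8)*(-657)*(454 + 215**2 + 455*215) + (183 + 221 + 674)) = sqrt((1/8)*(-657)*(454 + 46225 + 97825) + 1078) = sqrt((1/8)*(-657)*144504 + 1078) = sqrt(-11867391 + 1078) = sqrt(-11866313) = I*sqrt(11866313)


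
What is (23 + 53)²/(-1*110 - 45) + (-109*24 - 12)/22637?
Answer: -131158652/3508735 ≈ -37.381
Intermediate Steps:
(23 + 53)²/(-1*110 - 45) + (-109*24 - 12)/22637 = 76²/(-110 - 45) + (-2616 - 12)*(1/22637) = 5776/(-155) - 2628*1/22637 = 5776*(-1/155) - 2628/22637 = -5776/155 - 2628/22637 = -131158652/3508735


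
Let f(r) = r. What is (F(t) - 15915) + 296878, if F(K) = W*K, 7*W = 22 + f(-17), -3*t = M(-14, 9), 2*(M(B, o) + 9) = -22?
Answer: 5900323/21 ≈ 2.8097e+5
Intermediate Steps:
M(B, o) = -20 (M(B, o) = -9 + (½)*(-22) = -9 - 11 = -20)
t = 20/3 (t = -⅓*(-20) = 20/3 ≈ 6.6667)
W = 5/7 (W = (22 - 17)/7 = (⅐)*5 = 5/7 ≈ 0.71429)
F(K) = 5*K/7
(F(t) - 15915) + 296878 = ((5/7)*(20/3) - 15915) + 296878 = (100/21 - 15915) + 296878 = -334115/21 + 296878 = 5900323/21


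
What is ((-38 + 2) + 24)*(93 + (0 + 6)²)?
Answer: -1548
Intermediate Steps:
((-38 + 2) + 24)*(93 + (0 + 6)²) = (-36 + 24)*(93 + 6²) = -12*(93 + 36) = -12*129 = -1548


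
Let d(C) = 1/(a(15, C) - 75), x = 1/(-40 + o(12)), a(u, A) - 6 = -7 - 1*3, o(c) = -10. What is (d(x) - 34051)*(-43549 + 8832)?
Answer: 93389771510/79 ≈ 1.1821e+9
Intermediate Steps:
a(u, A) = -4 (a(u, A) = 6 + (-7 - 1*3) = 6 + (-7 - 3) = 6 - 10 = -4)
x = -1/50 (x = 1/(-40 - 10) = 1/(-50) = -1/50 ≈ -0.020000)
d(C) = -1/79 (d(C) = 1/(-4 - 75) = 1/(-79) = -1/79)
(d(x) - 34051)*(-43549 + 8832) = (-1/79 - 34051)*(-43549 + 8832) = -2690030/79*(-34717) = 93389771510/79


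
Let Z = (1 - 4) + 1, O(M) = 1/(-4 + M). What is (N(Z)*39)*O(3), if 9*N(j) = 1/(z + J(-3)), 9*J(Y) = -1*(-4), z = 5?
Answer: -39/49 ≈ -0.79592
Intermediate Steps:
J(Y) = 4/9 (J(Y) = (-1*(-4))/9 = (⅑)*4 = 4/9)
Z = -2 (Z = -3 + 1 = -2)
N(j) = 1/49 (N(j) = 1/(9*(5 + 4/9)) = 1/(9*(49/9)) = (⅑)*(9/49) = 1/49)
(N(Z)*39)*O(3) = ((1/49)*39)/(-4 + 3) = (39/49)/(-1) = (39/49)*(-1) = -39/49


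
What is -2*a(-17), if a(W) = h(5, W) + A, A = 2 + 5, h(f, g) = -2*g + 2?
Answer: -86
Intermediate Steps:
h(f, g) = 2 - 2*g
A = 7
a(W) = 9 - 2*W (a(W) = (2 - 2*W) + 7 = 9 - 2*W)
-2*a(-17) = -2*(9 - 2*(-17)) = -2*(9 + 34) = -2*43 = -86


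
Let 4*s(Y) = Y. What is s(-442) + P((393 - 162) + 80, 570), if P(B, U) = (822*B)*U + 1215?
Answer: 291434089/2 ≈ 1.4572e+8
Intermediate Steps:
P(B, U) = 1215 + 822*B*U (P(B, U) = 822*B*U + 1215 = 1215 + 822*B*U)
s(Y) = Y/4
s(-442) + P((393 - 162) + 80, 570) = (¼)*(-442) + (1215 + 822*((393 - 162) + 80)*570) = -221/2 + (1215 + 822*(231 + 80)*570) = -221/2 + (1215 + 822*311*570) = -221/2 + (1215 + 145715940) = -221/2 + 145717155 = 291434089/2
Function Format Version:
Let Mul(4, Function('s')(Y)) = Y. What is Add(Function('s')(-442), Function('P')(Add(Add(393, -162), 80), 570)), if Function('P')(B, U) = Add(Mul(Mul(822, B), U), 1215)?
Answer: Rational(291434089, 2) ≈ 1.4572e+8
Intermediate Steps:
Function('P')(B, U) = Add(1215, Mul(822, B, U)) (Function('P')(B, U) = Add(Mul(822, B, U), 1215) = Add(1215, Mul(822, B, U)))
Function('s')(Y) = Mul(Rational(1, 4), Y)
Add(Function('s')(-442), Function('P')(Add(Add(393, -162), 80), 570)) = Add(Mul(Rational(1, 4), -442), Add(1215, Mul(822, Add(Add(393, -162), 80), 570))) = Add(Rational(-221, 2), Add(1215, Mul(822, Add(231, 80), 570))) = Add(Rational(-221, 2), Add(1215, Mul(822, 311, 570))) = Add(Rational(-221, 2), Add(1215, 145715940)) = Add(Rational(-221, 2), 145717155) = Rational(291434089, 2)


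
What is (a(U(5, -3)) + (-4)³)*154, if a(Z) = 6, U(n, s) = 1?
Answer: -8932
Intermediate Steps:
(a(U(5, -3)) + (-4)³)*154 = (6 + (-4)³)*154 = (6 - 64)*154 = -58*154 = -8932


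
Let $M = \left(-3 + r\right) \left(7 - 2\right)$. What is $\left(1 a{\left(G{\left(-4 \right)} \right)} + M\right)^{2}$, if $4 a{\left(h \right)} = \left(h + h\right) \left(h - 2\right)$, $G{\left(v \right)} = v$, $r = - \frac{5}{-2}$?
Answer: $\frac{361}{4} \approx 90.25$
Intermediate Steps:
$r = \frac{5}{2}$ ($r = \left(-5\right) \left(- \frac{1}{2}\right) = \frac{5}{2} \approx 2.5$)
$a{\left(h \right)} = \frac{h \left(-2 + h\right)}{2}$ ($a{\left(h \right)} = \frac{\left(h + h\right) \left(h - 2\right)}{4} = \frac{2 h \left(-2 + h\right)}{4} = \frac{h \left(-2 + h\right)}{2}$)
$M = - \frac{5}{2}$ ($M = \left(-3 + \frac{5}{2}\right) \left(7 - 2\right) = \left(- \frac{1}{2}\right) 5 = - \frac{5}{2} \approx -2.5$)
$\left(1 a{\left(G{\left(-4 \right)} \right)} + M\right)^{2} = \left(1 \cdot \frac{1}{2} \left(-4\right) \left(-2 - 4\right) - \frac{5}{2}\right)^{2} = \left(1 \cdot \frac{1}{2} \left(-4\right) \left(-6\right) - \frac{5}{2}\right)^{2} = \left(1 \cdot 12 - \frac{5}{2}\right)^{2} = \left(12 - \frac{5}{2}\right)^{2} = \left(\frac{19}{2}\right)^{2} = \frac{361}{4}$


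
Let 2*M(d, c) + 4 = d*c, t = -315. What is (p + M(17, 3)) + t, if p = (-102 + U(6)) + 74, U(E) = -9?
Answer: -657/2 ≈ -328.50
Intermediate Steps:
M(d, c) = -2 + c*d/2 (M(d, c) = -2 + (d*c)/2 = -2 + (c*d)/2 = -2 + c*d/2)
p = -37 (p = (-102 - 9) + 74 = -111 + 74 = -37)
(p + M(17, 3)) + t = (-37 + (-2 + (½)*3*17)) - 315 = (-37 + (-2 + 51/2)) - 315 = (-37 + 47/2) - 315 = -27/2 - 315 = -657/2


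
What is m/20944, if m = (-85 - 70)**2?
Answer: 24025/20944 ≈ 1.1471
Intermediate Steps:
m = 24025 (m = (-155)**2 = 24025)
m/20944 = 24025/20944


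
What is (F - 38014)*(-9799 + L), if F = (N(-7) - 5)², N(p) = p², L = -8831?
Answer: 672133140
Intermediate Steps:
F = 1936 (F = ((-7)² - 5)² = (49 - 5)² = 44² = 1936)
(F - 38014)*(-9799 + L) = (1936 - 38014)*(-9799 - 8831) = -36078*(-18630) = 672133140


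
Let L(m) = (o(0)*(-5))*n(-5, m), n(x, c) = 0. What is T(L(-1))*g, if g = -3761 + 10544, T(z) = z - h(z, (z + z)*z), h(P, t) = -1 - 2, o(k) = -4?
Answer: 20349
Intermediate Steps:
h(P, t) = -3
L(m) = 0 (L(m) = -4*(-5)*0 = 20*0 = 0)
T(z) = 3 + z (T(z) = z - 1*(-3) = z + 3 = 3 + z)
g = 6783
T(L(-1))*g = (3 + 0)*6783 = 3*6783 = 20349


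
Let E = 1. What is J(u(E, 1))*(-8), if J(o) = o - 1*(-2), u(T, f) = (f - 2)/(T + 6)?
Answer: -104/7 ≈ -14.857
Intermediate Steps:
u(T, f) = (-2 + f)/(6 + T)
J(o) = 2 + o (J(o) = o + 2 = 2 + o)
J(u(E, 1))*(-8) = (2 + (-2 + 1)/(6 + 1))*(-8) = (2 - 1/7)*(-8) = (2 + (⅐)*(-1))*(-8) = (2 - ⅐)*(-8) = (13/7)*(-8) = -104/7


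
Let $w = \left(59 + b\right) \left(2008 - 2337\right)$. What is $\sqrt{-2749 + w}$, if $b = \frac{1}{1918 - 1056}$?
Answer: $\frac{i \sqrt{16466138638}}{862} \approx 148.86 i$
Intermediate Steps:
$b = \frac{1}{862} \approx 0.0011601$
$w = - \frac{16732611}{862}$ ($w = \left(59 + \frac{1}{862}\right) \left(2008 - 2337\right) = \frac{50859}{862} \left(-329\right) = - \frac{16732611}{862} \approx -19411.0$)
$\sqrt{-2749 + w} = \sqrt{-2749 - \frac{16732611}{862}} = \sqrt{- \frac{19102249}{862}} = \frac{i \sqrt{16466138638}}{862}$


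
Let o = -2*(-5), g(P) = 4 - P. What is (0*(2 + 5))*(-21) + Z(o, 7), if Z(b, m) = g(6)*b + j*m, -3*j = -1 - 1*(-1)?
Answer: -20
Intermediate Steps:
j = 0 (j = -(-1 - 1*(-1))/3 = -(-1 + 1)/3 = -⅓*0 = 0)
o = 10
Z(b, m) = -2*b (Z(b, m) = (4 - 1*6)*b + 0*m = (4 - 6)*b + 0 = -2*b + 0 = -2*b)
(0*(2 + 5))*(-21) + Z(o, 7) = (0*(2 + 5))*(-21) - 2*10 = (0*7)*(-21) - 20 = 0*(-21) - 20 = 0 - 20 = -20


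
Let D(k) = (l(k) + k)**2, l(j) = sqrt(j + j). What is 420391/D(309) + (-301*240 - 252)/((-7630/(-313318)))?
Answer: -47247840896843819/15872002845 - 840782*sqrt(618)/29122941 ≈ -2.9768e+6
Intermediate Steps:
l(j) = sqrt(2)*sqrt(j) (l(j) = sqrt(2*j) = sqrt(2)*sqrt(j))
D(k) = (k + sqrt(2)*sqrt(k))**2 (D(k) = (sqrt(2)*sqrt(k) + k)**2 = (k + sqrt(2)*sqrt(k))**2)
420391/D(309) + (-301*240 - 252)/((-7630/(-313318))) = 420391/((309 + sqrt(2)*sqrt(309))**2) + (-301*240 - 252)/((-7630/(-313318))) = 420391/((309 + sqrt(618))**2) + (-72240 - 252)/((-7630*(-1/313318))) = 420391/(309 + sqrt(618))**2 - 72492/3815/156659 = 420391/(309 + sqrt(618))**2 - 72492*156659/3815 = 420391/(309 + sqrt(618))**2 - 1622360604/545 = -1622360604/545 + 420391/(309 + sqrt(618))**2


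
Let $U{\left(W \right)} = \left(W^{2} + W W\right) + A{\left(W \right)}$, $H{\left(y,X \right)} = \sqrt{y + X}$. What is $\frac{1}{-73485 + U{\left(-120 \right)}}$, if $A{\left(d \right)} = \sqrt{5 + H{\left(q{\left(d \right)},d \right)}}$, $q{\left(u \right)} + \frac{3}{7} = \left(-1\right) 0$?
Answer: $\frac{7}{-312795 + \sqrt{7} \sqrt{35 + i \sqrt{5901}}} \approx -2.238 \cdot 10^{-5} - 9.4103 \cdot 10^{-10} i$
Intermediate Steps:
$q{\left(u \right)} = - \frac{3}{7}$ ($q{\left(u \right)} = - \frac{3}{7} - 0 = - \frac{3}{7} + 0 = - \frac{3}{7}$)
$H{\left(y,X \right)} = \sqrt{X + y}$
$A{\left(d \right)} = \sqrt{5 + \sqrt{- \frac{3}{7} + d}}$ ($A{\left(d \right)} = \sqrt{5 + \sqrt{d - \frac{3}{7}}} = \sqrt{5 + \sqrt{- \frac{3}{7} + d}}$)
$U{\left(W \right)} = \sqrt{5 + \sqrt{- \frac{3}{7} + W}} + 2 W^{2}$ ($U{\left(W \right)} = \left(W^{2} + W W\right) + \sqrt{5 + \sqrt{- \frac{3}{7} + W}} = \left(W^{2} + W^{2}\right) + \sqrt{5 + \sqrt{- \frac{3}{7} + W}} = 2 W^{2} + \sqrt{5 + \sqrt{- \frac{3}{7} + W}} = \sqrt{5 + \sqrt{- \frac{3}{7} + W}} + 2 W^{2}$)
$\frac{1}{-73485 + U{\left(-120 \right)}} = \frac{1}{-73485 + \left(2 \left(-120\right)^{2} + \frac{\sqrt{245 + 7 \sqrt{7} \sqrt{-3 + 7 \left(-120\right)}}}{7}\right)} = \frac{1}{-73485 + \left(2 \cdot 14400 + \frac{\sqrt{245 + 7 \sqrt{7} \sqrt{-3 - 840}}}{7}\right)} = \frac{1}{-73485 + \left(28800 + \frac{\sqrt{245 + 7 \sqrt{7} \sqrt{-843}}}{7}\right)} = \frac{1}{-73485 + \left(28800 + \frac{\sqrt{245 + 7 \sqrt{7} i \sqrt{843}}}{7}\right)} = \frac{1}{-73485 + \left(28800 + \frac{\sqrt{245 + 7 i \sqrt{5901}}}{7}\right)} = \frac{1}{-44685 + \frac{\sqrt{245 + 7 i \sqrt{5901}}}{7}}$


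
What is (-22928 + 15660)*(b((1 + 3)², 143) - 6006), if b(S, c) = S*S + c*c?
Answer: -106832332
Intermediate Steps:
b(S, c) = S² + c²
(-22928 + 15660)*(b((1 + 3)², 143) - 6006) = (-22928 + 15660)*((((1 + 3)²)² + 143²) - 6006) = -7268*(((4²)² + 20449) - 6006) = -7268*((16² + 20449) - 6006) = -7268*((256 + 20449) - 6006) = -7268*(20705 - 6006) = -7268*14699 = -106832332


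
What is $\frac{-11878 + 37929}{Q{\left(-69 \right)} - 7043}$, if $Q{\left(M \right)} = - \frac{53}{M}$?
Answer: $- \frac{1797519}{485914} \approx -3.6993$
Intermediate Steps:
$\frac{-11878 + 37929}{Q{\left(-69 \right)} - 7043} = \frac{-11878 + 37929}{- \frac{53}{-69} - 7043} = \frac{26051}{\left(-53\right) \left(- \frac{1}{69}\right) - 7043} = \frac{26051}{\frac{53}{69} - 7043} = \frac{26051}{- \frac{485914}{69}} = 26051 \left(- \frac{69}{485914}\right) = - \frac{1797519}{485914}$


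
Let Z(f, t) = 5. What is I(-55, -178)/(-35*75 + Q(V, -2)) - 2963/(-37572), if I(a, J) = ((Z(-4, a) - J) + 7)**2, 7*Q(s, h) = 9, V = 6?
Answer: -1573337657/115007892 ≈ -13.680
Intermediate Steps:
Q(s, h) = 9/7 (Q(s, h) = (1/7)*9 = 9/7)
I(a, J) = (12 - J)**2 (I(a, J) = ((5 - J) + 7)**2 = (12 - J)**2)
I(-55, -178)/(-35*75 + Q(V, -2)) - 2963/(-37572) = (12 - 1*(-178))**2/(-35*75 + 9/7) - 2963/(-37572) = (12 + 178)**2/(-2625 + 9/7) - 2963*(-1/37572) = 190**2/(-18366/7) + 2963/37572 = 36100*(-7/18366) + 2963/37572 = -126350/9183 + 2963/37572 = -1573337657/115007892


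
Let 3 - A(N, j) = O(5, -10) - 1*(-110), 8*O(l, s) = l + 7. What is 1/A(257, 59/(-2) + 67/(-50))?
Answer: -2/217 ≈ -0.0092166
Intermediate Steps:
O(l, s) = 7/8 + l/8 (O(l, s) = (l + 7)/8 = (7 + l)/8 = 7/8 + l/8)
A(N, j) = -217/2 (A(N, j) = 3 - ((7/8 + (1/8)*5) - 1*(-110)) = 3 - ((7/8 + 5/8) + 110) = 3 - (3/2 + 110) = 3 - 1*223/2 = 3 - 223/2 = -217/2)
1/A(257, 59/(-2) + 67/(-50)) = 1/(-217/2) = -2/217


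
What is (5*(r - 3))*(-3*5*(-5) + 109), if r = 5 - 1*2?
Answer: 0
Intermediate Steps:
r = 3 (r = 5 - 2 = 3)
(5*(r - 3))*(-3*5*(-5) + 109) = (5*(3 - 3))*(-3*5*(-5) + 109) = (5*0)*(-15*(-5) + 109) = 0*(75 + 109) = 0*184 = 0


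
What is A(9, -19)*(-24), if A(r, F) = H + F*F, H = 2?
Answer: -8712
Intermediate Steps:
A(r, F) = 2 + F² (A(r, F) = 2 + F*F = 2 + F²)
A(9, -19)*(-24) = (2 + (-19)²)*(-24) = (2 + 361)*(-24) = 363*(-24) = -8712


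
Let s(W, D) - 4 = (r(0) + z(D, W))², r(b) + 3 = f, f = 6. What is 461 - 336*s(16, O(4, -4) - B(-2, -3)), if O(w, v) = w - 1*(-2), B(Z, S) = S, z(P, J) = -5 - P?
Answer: -41539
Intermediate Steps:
O(w, v) = 2 + w (O(w, v) = w + 2 = 2 + w)
r(b) = 3 (r(b) = -3 + 6 = 3)
s(W, D) = 4 + (-2 - D)² (s(W, D) = 4 + (3 + (-5 - D))² = 4 + (-2 - D)²)
461 - 336*s(16, O(4, -4) - B(-2, -3)) = 461 - 336*(4 + (2 + ((2 + 4) - 1*(-3)))²) = 461 - 336*(4 + (2 + (6 + 3))²) = 461 - 336*(4 + (2 + 9)²) = 461 - 336*(4 + 11²) = 461 - 336*(4 + 121) = 461 - 336*125 = 461 - 42000 = -41539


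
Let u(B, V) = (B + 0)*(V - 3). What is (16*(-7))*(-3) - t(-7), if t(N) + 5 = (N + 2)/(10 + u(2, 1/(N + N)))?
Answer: 9242/27 ≈ 342.30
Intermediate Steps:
u(B, V) = B*(-3 + V)
t(N) = -5 + (2 + N)/(4 + 1/N) (t(N) = -5 + (N + 2)/(10 + 2*(-3 + 1/(N + N))) = -5 + (2 + N)/(10 + 2*(-3 + 1/(2*N))) = -5 + (2 + N)/(10 + (-6 + 1/N)) = -5 + (2 + N)/(4 + 1/N))
(16*(-7))*(-3) - t(-7) = (16*(-7))*(-3) - (5 - 7*(18 - 1*(-7)))/(-1 - 4*(-7)) = -112*(-3) - (5 - 7*(18 + 7))/(-1 + 28) = 336 - (5 - 7*25)/27 = 336 - (5 - 175)/27 = 336 - (-170)/27 = 336 - 1*(-170/27) = 336 + 170/27 = 9242/27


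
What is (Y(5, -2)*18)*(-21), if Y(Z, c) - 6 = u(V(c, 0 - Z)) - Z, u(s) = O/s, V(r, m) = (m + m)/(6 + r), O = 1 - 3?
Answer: -3402/5 ≈ -680.40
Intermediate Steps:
O = -2
V(r, m) = 2*m/(6 + r) (V(r, m) = (2*m)/(6 + r) = 2*m/(6 + r))
u(s) = -2/s
Y(Z, c) = 6 - Z + (6 + c)/Z (Y(Z, c) = 6 + (-2*(6 + c)/(2*(0 - Z)) - Z) = 6 + (-2*(-(6 + c)/(2*Z)) - Z) = 6 + (-(-1)*(6 + c)/Z - Z) = 6 + ((6 + c)/Z - Z) = 6 + (-Z + (6 + c)/Z) = 6 - Z + (6 + c)/Z)
(Y(5, -2)*18)*(-21) = (((6 - 2 + 5*(6 - 1*5))/5)*18)*(-21) = (((6 - 2 + 5*(6 - 5))/5)*18)*(-21) = (((6 - 2 + 5*1)/5)*18)*(-21) = (((6 - 2 + 5)/5)*18)*(-21) = (((1/5)*9)*18)*(-21) = ((9/5)*18)*(-21) = (162/5)*(-21) = -3402/5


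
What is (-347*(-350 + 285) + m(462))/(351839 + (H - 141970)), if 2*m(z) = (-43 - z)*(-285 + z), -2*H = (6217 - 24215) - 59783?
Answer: -4025/45229 ≈ -0.088992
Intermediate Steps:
H = 77781/2 (H = -((6217 - 24215) - 59783)/2 = -(-17998 - 59783)/2 = -½*(-77781) = 77781/2 ≈ 38891.)
m(z) = (-285 + z)*(-43 - z)/2 (m(z) = ((-43 - z)*(-285 + z))/2 = ((-285 + z)*(-43 - z))/2 = (-285 + z)*(-43 - z)/2)
(-347*(-350 + 285) + m(462))/(351839 + (H - 141970)) = (-347*(-350 + 285) + (12255/2 + 121*462 - ½*462²))/(351839 + (77781/2 - 141970)) = (-347*(-65) + (12255/2 + 55902 - ½*213444))/(351839 - 206159/2) = (22555 + (12255/2 + 55902 - 106722))/(497519/2) = (22555 - 89385/2)*(2/497519) = -44275/2*2/497519 = -4025/45229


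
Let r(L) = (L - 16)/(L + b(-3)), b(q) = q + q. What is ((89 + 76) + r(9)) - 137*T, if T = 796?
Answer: -326668/3 ≈ -1.0889e+5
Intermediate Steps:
b(q) = 2*q
r(L) = (-16 + L)/(-6 + L) (r(L) = (L - 16)/(L + 2*(-3)) = (-16 + L)/(L - 6) = (-16 + L)/(-6 + L))
((89 + 76) + r(9)) - 137*T = ((89 + 76) + (-16 + 9)/(-6 + 9)) - 137*796 = (165 - 7/3) - 109052 = 488/3 - 109052 = -326668/3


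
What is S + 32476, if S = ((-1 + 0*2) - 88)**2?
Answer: 40397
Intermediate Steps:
S = 7921 (S = ((-1 + 0) - 88)**2 = (-1 - 88)**2 = (-89)**2 = 7921)
S + 32476 = 7921 + 32476 = 40397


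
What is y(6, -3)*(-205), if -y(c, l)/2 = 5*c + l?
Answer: 11070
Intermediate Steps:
y(c, l) = -10*c - 2*l (y(c, l) = -2*(5*c + l) = -2*(l + 5*c) = -10*c - 2*l)
y(6, -3)*(-205) = (-10*6 - 2*(-3))*(-205) = (-60 + 6)*(-205) = -54*(-205) = 11070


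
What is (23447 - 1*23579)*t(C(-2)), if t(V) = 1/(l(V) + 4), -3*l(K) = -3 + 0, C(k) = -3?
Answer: -132/5 ≈ -26.400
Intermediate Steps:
l(K) = 1 (l(K) = -(-3 + 0)/3 = -⅓*(-3) = 1)
t(V) = ⅕ (t(V) = 1/(1 + 4) = 1/5 = ⅕)
(23447 - 1*23579)*t(C(-2)) = (23447 - 1*23579)*(⅕) = (23447 - 23579)*(⅕) = -132*⅕ = -132/5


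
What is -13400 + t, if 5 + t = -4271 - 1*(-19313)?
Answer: 1637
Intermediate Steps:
t = 15037 (t = -5 + (-4271 - 1*(-19313)) = -5 + (-4271 + 19313) = -5 + 15042 = 15037)
-13400 + t = -13400 + 15037 = 1637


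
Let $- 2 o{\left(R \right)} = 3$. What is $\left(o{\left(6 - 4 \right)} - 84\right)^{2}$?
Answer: $\frac{29241}{4} \approx 7310.3$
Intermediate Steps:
$o{\left(R \right)} = - \frac{3}{2}$ ($o{\left(R \right)} = \left(- \frac{1}{2}\right) 3 = - \frac{3}{2}$)
$\left(o{\left(6 - 4 \right)} - 84\right)^{2} = \left(- \frac{3}{2} - 84\right)^{2} = \left(- \frac{171}{2}\right)^{2} = \frac{29241}{4}$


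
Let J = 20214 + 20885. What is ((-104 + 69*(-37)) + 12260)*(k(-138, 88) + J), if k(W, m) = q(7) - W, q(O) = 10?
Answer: 396094941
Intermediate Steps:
J = 41099
k(W, m) = 10 - W
((-104 + 69*(-37)) + 12260)*(k(-138, 88) + J) = ((-104 + 69*(-37)) + 12260)*((10 - 1*(-138)) + 41099) = ((-104 - 2553) + 12260)*((10 + 138) + 41099) = (-2657 + 12260)*(148 + 41099) = 9603*41247 = 396094941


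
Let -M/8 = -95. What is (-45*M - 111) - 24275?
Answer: -58586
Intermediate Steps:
M = 760 (M = -8*(-95) = 760)
(-45*M - 111) - 24275 = (-45*760 - 111) - 24275 = (-34200 - 111) - 24275 = -34311 - 24275 = -58586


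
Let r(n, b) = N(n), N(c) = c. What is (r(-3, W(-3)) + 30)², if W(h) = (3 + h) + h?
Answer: 729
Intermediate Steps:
W(h) = 3 + 2*h
r(n, b) = n
(r(-3, W(-3)) + 30)² = (-3 + 30)² = 27² = 729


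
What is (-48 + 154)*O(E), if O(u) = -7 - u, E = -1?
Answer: -636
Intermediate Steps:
(-48 + 154)*O(E) = (-48 + 154)*(-7 - 1*(-1)) = 106*(-7 + 1) = 106*(-6) = -636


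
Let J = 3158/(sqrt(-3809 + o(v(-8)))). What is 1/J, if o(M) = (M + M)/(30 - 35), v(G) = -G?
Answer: 7*I*sqrt(1945)/15790 ≈ 0.019551*I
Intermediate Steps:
o(M) = -2*M/5 (o(M) = (2*M)/(-5) = (2*M)*(-1/5) = -2*M/5)
J = -3158*I*sqrt(1945)/2723 (J = 3158/(sqrt(-3809 - (-2)*(-8)/5)) = 3158/(sqrt(-3809 - 2/5*8)) = 3158/(sqrt(-3809 - 16/5)) = 3158/(sqrt(-19061/5)) = 3158/((7*I*sqrt(1945)/5)) = 3158*(-I*sqrt(1945)/2723) = -3158*I*sqrt(1945)/2723 ≈ -51.147*I)
1/J = 1/(-3158*I*sqrt(1945)/2723) = 7*I*sqrt(1945)/15790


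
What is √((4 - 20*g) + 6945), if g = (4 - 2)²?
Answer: √6869 ≈ 82.879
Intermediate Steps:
g = 4 (g = 2² = 4)
√((4 - 20*g) + 6945) = √((4 - 20*4) + 6945) = √((4 - 80) + 6945) = √(-76 + 6945) = √6869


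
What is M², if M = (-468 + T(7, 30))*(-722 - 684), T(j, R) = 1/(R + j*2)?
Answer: 209539318573729/484 ≈ 4.3293e+11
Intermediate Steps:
T(j, R) = 1/(R + 2*j)
M = 14475473/22 (M = (-468 + 1/(30 + 2*7))*(-722 - 684) = (-468 + 1/(30 + 14))*(-1406) = (-468 + 1/44)*(-1406) = -20591/44*(-1406) = 14475473/22 ≈ 6.5798e+5)
M² = (14475473/22)² = 209539318573729/484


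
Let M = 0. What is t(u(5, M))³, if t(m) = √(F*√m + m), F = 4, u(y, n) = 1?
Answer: 5*√5 ≈ 11.180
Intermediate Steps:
t(m) = √(m + 4*√m) (t(m) = √(4*√m + m) = √(m + 4*√m))
t(u(5, M))³ = (√(1 + 4*√1))³ = (√(1 + 4*1))³ = (√(1 + 4))³ = (√5)³ = 5*√5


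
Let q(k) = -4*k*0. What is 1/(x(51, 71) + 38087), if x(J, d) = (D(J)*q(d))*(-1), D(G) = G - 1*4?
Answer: 1/38087 ≈ 2.6256e-5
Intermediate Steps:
q(k) = 0
D(G) = -4 + G (D(G) = G - 4 = -4 + G)
x(J, d) = 0 (x(J, d) = ((-4 + J)*0)*(-1) = 0*(-1) = 0)
1/(x(51, 71) + 38087) = 1/(0 + 38087) = 1/38087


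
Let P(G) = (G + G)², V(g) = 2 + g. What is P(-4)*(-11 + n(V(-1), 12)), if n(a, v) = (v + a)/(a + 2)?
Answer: -1280/3 ≈ -426.67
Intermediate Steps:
n(a, v) = (a + v)/(2 + a)
P(G) = 4*G² (P(G) = (2*G)² = 4*G²)
P(-4)*(-11 + n(V(-1), 12)) = (4*(-4)²)*(-11 + ((2 - 1) + 12)/(2 + (2 - 1))) = (4*16)*(-11 + (1 + 12)/(2 + 1)) = 64*(-11 + 13/3) = 64*(-20/3) = -1280/3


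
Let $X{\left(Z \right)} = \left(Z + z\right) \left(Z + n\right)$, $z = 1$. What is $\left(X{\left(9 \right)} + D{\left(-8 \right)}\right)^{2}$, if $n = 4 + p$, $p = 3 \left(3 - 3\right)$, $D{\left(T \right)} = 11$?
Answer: $19881$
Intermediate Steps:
$p = 0$ ($p = 3 \cdot 0 = 0$)
$n = 4$ ($n = 4 + 0 = 4$)
$X{\left(Z \right)} = \left(1 + Z\right) \left(4 + Z\right)$ ($X{\left(Z \right)} = \left(Z + 1\right) \left(Z + 4\right) = \left(1 + Z\right) \left(4 + Z\right)$)
$\left(X{\left(9 \right)} + D{\left(-8 \right)}\right)^{2} = \left(\left(4 + 9^{2} + 5 \cdot 9\right) + 11\right)^{2} = \left(\left(4 + 81 + 45\right) + 11\right)^{2} = \left(130 + 11\right)^{2} = 141^{2} = 19881$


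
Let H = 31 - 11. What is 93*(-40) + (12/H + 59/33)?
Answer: -613406/165 ≈ -3717.6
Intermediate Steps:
H = 20
93*(-40) + (12/H + 59/33) = 93*(-40) + (12/20 + 59/33) = -3720 + (12*(1/20) + 59*(1/33)) = -3720 + (⅗ + 59/33) = -3720 + 394/165 = -613406/165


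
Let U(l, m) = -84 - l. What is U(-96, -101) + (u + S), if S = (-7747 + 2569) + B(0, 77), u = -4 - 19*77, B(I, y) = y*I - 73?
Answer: -6706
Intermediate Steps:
B(I, y) = -73 + I*y (B(I, y) = I*y - 73 = -73 + I*y)
u = -1467 (u = -4 - 1463 = -1467)
S = -5251 (S = (-7747 + 2569) + (-73 + 0*77) = -5178 + (-73 + 0) = -5178 - 73 = -5251)
U(-96, -101) + (u + S) = (-84 - 1*(-96)) + (-1467 - 5251) = (-84 + 96) - 6718 = 12 - 6718 = -6706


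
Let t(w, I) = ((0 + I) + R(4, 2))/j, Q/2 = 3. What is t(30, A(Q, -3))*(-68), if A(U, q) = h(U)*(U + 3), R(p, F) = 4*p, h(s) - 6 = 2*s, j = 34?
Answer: -356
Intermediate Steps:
h(s) = 6 + 2*s
Q = 6 (Q = 2*3 = 6)
A(U, q) = (3 + U)*(6 + 2*U) (A(U, q) = (6 + 2*U)*(U + 3) = (6 + 2*U)*(3 + U) = (3 + U)*(6 + 2*U))
t(w, I) = 8/17 + I/34 (t(w, I) = ((0 + I) + 4*4)/34 = (I + 16)*(1/34) = (16 + I)*(1/34) = 8/17 + I/34)
t(30, A(Q, -3))*(-68) = (8/17 + (2*(3 + 6)²)/34)*(-68) = (8/17 + (2*9²)/34)*(-68) = (8/17 + (2*81)/34)*(-68) = (8/17 + (1/34)*162)*(-68) = (8/17 + 81/17)*(-68) = (89/17)*(-68) = -356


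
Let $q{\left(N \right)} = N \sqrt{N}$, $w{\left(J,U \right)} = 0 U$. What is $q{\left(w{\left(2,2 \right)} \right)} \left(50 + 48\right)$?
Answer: $0$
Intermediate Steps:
$w{\left(J,U \right)} = 0$
$q{\left(N \right)} = N^{\frac{3}{2}}$
$q{\left(w{\left(2,2 \right)} \right)} \left(50 + 48\right) = 0^{\frac{3}{2}} \left(50 + 48\right) = 0 \cdot 98 = 0$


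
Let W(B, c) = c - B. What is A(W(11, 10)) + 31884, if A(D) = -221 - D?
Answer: 31664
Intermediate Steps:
A(W(11, 10)) + 31884 = (-221 - (10 - 1*11)) + 31884 = (-221 - (10 - 11)) + 31884 = (-221 - 1*(-1)) + 31884 = (-221 + 1) + 31884 = -220 + 31884 = 31664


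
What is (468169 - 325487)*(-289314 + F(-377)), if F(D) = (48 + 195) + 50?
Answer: -41238094322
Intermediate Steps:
F(D) = 293 (F(D) = 243 + 50 = 293)
(468169 - 325487)*(-289314 + F(-377)) = (468169 - 325487)*(-289314 + 293) = 142682*(-289021) = -41238094322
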